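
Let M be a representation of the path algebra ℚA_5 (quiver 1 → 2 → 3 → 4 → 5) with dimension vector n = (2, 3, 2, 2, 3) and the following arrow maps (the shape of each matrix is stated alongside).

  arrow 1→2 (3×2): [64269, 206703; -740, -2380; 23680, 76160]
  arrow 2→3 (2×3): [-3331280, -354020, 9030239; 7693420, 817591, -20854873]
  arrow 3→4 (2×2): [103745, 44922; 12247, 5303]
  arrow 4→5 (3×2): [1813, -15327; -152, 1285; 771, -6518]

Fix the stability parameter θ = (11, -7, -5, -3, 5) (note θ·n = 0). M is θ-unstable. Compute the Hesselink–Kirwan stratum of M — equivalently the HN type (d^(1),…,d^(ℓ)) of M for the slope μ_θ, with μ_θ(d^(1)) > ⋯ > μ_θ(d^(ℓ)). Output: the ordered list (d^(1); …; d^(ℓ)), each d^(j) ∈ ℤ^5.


Interval decomposition of M: I[1,1], I[1,2], I[2,5]^2, I[5,5].
HN type (ℓ=6): μ^(1)=11; μ^(2)=5; μ^(3)=2; μ^(4)=-3; μ^(5)=-5; μ^(6)=-7

((1, 0, 0, 0, 0); (0, 0, 0, 0, 3); (1, 1, 0, 0, 0); (0, 0, 0, 2, 0); (0, 0, 2, 0, 0); (0, 2, 0, 0, 0))


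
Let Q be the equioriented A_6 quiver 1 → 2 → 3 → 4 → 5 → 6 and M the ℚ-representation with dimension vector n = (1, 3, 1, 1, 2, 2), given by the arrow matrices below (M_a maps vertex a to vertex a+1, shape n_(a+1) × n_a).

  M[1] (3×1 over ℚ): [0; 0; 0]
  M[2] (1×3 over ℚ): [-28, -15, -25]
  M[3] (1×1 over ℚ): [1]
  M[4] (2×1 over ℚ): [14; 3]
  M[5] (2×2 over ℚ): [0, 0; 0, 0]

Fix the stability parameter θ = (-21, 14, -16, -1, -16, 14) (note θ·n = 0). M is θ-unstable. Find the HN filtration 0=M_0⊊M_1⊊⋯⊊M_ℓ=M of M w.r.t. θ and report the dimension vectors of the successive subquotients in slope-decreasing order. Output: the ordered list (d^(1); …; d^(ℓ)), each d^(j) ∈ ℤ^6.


Via rank(M_{q-1}∘⋯∘M_p): M ≅ I[1,1], I[2,2]^2, I[2,5], I[5,5], I[6,6]^2.
μ_θ-semistable layers: μ^(1)=14; μ^(2)=-19/4; μ^(3)=-16; μ^(4)=-21

((0, 2, 0, 0, 0, 2); (0, 1, 1, 1, 1, 0); (0, 0, 0, 0, 1, 0); (1, 0, 0, 0, 0, 0))


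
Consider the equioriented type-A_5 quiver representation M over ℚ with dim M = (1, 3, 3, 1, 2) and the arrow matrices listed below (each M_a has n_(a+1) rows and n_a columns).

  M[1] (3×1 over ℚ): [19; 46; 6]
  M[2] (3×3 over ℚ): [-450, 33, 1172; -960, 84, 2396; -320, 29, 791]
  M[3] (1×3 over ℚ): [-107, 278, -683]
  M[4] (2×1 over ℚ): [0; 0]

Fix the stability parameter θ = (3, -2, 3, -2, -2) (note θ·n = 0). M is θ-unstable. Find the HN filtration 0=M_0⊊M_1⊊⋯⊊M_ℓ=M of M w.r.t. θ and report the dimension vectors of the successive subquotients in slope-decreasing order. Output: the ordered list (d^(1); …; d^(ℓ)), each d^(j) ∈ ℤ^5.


Barcode: M ≅ I[1,2], I[2,3], I[2,4], I[3,3], I[5,5]^2. HN layers by μ_θ (3 steps, strictly decreasing):
  μ^(1)=3; μ^(2)=1/2; μ^(3)=-2

((0, 0, 2, 0, 0); (1, 1, 1, 1, 0); (0, 2, 0, 0, 2))


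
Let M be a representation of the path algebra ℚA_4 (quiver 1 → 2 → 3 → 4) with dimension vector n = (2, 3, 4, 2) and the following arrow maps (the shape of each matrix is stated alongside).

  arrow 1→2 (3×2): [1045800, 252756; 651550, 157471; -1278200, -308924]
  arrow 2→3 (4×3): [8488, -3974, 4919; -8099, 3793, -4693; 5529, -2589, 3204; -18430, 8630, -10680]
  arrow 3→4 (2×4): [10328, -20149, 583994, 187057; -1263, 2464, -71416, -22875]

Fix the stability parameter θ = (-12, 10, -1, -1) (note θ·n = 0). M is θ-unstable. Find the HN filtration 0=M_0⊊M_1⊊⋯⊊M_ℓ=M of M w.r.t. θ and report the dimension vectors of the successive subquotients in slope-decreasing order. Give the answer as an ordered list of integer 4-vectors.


Barcode: M ≅ I[1,1], I[1,4], I[2,2], I[2,4], I[3,3]^2. HN layers by μ_θ (4 steps, strictly decreasing):
  μ^(1)=10; μ^(2)=8/3; μ^(3)=-1; μ^(4)=-12

((0, 1, 0, 0); (0, 2, 2, 2); (0, 0, 2, 0); (2, 0, 0, 0))


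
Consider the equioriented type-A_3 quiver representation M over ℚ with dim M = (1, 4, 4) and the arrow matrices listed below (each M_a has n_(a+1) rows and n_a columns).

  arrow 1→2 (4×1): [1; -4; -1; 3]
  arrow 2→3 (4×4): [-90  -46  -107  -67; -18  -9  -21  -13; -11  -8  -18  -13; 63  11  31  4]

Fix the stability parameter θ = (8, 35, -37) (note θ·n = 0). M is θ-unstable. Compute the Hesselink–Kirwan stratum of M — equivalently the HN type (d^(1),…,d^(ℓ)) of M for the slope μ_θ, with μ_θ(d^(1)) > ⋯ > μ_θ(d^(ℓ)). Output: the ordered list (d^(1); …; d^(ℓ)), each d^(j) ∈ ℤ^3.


Via rank(M_{q-1}∘⋯∘M_p): M ≅ I[1,2], I[2,3]^3, I[3,3].
μ_θ-semistable layers: μ^(1)=35; μ^(2)=8; μ^(3)=-1; μ^(4)=-37

((0, 1, 0); (1, 0, 0); (0, 3, 3); (0, 0, 1))


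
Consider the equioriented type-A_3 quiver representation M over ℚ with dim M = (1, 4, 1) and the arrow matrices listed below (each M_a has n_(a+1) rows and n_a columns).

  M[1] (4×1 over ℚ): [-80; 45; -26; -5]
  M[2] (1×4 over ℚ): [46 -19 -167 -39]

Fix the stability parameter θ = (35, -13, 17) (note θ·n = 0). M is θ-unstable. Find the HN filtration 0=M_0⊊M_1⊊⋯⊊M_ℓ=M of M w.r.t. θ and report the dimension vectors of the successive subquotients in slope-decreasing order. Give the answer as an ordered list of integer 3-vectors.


Interval decomposition of M: I[1,3], I[2,2]^3.
HN type (ℓ=3): μ^(1)=17; μ^(2)=11; μ^(3)=-13

((0, 0, 1); (1, 1, 0); (0, 3, 0))


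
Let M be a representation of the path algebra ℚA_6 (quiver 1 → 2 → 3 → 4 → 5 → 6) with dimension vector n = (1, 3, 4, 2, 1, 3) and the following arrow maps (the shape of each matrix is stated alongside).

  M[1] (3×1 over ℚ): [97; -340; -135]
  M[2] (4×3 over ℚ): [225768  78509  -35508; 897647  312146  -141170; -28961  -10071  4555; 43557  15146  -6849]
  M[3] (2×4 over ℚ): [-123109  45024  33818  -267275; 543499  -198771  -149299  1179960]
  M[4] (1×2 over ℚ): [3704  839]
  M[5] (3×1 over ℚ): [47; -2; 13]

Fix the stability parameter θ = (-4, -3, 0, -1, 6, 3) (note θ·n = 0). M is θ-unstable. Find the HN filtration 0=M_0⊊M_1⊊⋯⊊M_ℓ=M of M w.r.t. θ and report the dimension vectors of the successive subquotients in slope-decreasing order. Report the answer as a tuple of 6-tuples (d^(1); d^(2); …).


Via rank(M_{q-1}∘⋯∘M_p): M ≅ I[1,6], I[2,3], I[2,4], I[3,3], I[6,6]^2.
μ_θ-semistable layers: μ^(1)=9/2; μ^(2)=3; μ^(3)=0; μ^(4)=-1/2; μ^(5)=-3; μ^(6)=-4

((0, 0, 0, 0, 1, 1); (0, 0, 0, 0, 0, 2); (0, 0, 2, 0, 0, 0); (0, 0, 2, 2, 0, 0); (0, 3, 0, 0, 0, 0); (1, 0, 0, 0, 0, 0))


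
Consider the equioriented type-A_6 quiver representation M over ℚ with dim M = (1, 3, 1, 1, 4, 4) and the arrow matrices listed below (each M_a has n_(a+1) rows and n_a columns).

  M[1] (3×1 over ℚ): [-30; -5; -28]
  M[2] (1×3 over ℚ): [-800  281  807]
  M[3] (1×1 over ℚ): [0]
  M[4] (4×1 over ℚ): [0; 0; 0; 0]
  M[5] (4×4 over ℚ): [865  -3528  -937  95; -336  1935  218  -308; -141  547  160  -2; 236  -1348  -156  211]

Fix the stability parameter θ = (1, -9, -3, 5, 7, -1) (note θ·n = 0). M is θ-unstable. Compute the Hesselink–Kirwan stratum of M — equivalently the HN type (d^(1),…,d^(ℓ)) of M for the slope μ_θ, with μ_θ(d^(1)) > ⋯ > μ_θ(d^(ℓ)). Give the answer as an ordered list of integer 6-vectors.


Interval decomposition of M: I[1,3], I[2,2]^2, I[4,4], I[5,6]^4.
HN type (ℓ=5): μ^(1)=5; μ^(2)=3; μ^(3)=-3; μ^(4)=-4; μ^(5)=-9

((0, 0, 0, 1, 0, 0); (0, 0, 0, 0, 4, 4); (0, 0, 1, 0, 0, 0); (1, 1, 0, 0, 0, 0); (0, 2, 0, 0, 0, 0))


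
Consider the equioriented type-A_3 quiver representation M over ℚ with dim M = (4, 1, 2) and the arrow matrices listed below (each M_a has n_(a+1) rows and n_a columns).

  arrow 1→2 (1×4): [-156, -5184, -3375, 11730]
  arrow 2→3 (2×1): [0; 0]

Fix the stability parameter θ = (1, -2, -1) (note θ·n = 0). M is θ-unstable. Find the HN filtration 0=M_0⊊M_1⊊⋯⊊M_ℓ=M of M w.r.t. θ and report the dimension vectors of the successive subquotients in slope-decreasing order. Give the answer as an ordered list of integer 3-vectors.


Interval decomposition of M: I[1,1]^3, I[1,2], I[3,3]^2.
HN type (ℓ=3): μ^(1)=1; μ^(2)=-1/2; μ^(3)=-1

((3, 0, 0); (1, 1, 0); (0, 0, 2))


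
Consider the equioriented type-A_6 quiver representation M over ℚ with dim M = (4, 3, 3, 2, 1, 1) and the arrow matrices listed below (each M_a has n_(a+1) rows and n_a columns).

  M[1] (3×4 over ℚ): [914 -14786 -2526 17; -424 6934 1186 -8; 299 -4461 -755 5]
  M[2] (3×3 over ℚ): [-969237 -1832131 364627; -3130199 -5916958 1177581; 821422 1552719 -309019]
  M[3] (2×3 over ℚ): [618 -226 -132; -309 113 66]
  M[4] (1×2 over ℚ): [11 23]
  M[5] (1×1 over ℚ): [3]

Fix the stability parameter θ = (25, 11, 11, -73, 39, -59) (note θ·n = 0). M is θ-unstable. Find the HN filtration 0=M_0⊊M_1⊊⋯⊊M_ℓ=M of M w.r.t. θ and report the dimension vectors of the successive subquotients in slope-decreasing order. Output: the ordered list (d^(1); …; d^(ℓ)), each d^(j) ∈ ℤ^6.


Via rank(M_{q-1}∘⋯∘M_p): M ≅ I[1,1], I[1,3]^2, I[1,6], I[4,4].
μ_θ-semistable layers: μ^(1)=25; μ^(2)=47/3; μ^(3)=-23/3; μ^(4)=-73

((1, 0, 0, 0, 0, 0); (2, 2, 2, 0, 0, 0); (1, 1, 1, 1, 1, 1); (0, 0, 0, 1, 0, 0))


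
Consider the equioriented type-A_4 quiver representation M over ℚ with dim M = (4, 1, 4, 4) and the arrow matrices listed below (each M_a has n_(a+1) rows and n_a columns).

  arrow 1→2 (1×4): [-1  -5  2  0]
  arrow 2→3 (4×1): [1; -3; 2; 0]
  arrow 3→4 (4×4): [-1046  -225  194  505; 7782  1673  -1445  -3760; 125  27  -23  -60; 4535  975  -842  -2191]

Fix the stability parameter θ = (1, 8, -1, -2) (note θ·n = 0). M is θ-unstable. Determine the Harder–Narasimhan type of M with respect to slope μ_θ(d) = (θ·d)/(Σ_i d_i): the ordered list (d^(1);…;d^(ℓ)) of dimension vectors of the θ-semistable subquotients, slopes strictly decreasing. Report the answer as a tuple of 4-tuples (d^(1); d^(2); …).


Via rank(M_{q-1}∘⋯∘M_p): M ≅ I[1,1]^3, I[1,4], I[3,3], I[3,4]^2, I[4,4].
μ_θ-semistable layers: μ^(1)=5/3; μ^(2)=1; μ^(3)=-1; μ^(4)=-3/2; μ^(5)=-2

((0, 1, 1, 1); (4, 0, 0, 0); (0, 0, 1, 0); (0, 0, 2, 2); (0, 0, 0, 1))


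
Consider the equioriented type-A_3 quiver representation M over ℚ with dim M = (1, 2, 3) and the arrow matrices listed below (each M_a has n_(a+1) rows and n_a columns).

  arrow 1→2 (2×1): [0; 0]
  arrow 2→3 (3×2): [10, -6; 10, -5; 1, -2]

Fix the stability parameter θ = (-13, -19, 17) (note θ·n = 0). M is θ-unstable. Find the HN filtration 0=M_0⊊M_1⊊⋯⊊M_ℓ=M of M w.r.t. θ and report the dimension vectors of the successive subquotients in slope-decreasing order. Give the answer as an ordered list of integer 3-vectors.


Barcode: M ≅ I[1,1], I[2,3]^2, I[3,3]. HN layers by μ_θ (3 steps, strictly decreasing):
  μ^(1)=17; μ^(2)=-13; μ^(3)=-19

((0, 0, 3); (1, 0, 0); (0, 2, 0))


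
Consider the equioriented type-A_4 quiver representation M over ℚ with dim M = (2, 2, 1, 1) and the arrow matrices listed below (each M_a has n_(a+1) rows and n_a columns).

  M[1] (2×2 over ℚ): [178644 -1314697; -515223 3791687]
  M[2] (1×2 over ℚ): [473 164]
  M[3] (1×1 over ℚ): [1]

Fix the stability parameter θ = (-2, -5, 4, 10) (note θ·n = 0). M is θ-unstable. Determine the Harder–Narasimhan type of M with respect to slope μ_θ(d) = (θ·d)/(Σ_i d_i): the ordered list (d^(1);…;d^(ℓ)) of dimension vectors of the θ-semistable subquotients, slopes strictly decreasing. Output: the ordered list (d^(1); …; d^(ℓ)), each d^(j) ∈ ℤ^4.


Barcode: M ≅ I[1,2], I[1,4]. HN layers by μ_θ (3 steps, strictly decreasing):
  μ^(1)=10; μ^(2)=4; μ^(3)=-7/2

((0, 0, 0, 1); (0, 0, 1, 0); (2, 2, 0, 0))


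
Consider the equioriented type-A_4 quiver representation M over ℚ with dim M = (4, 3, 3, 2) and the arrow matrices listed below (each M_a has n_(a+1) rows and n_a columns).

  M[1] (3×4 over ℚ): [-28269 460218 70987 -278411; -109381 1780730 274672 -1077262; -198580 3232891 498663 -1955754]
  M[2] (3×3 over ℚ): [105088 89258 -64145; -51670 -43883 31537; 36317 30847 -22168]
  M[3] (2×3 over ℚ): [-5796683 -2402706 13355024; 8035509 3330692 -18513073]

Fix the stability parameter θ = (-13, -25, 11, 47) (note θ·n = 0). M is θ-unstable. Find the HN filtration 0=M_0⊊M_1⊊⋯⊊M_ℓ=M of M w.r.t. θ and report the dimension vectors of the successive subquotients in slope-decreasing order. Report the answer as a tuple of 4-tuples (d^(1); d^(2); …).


Via rank(M_{q-1}∘⋯∘M_p): M ≅ I[1,1], I[1,3], I[1,4]^2.
μ_θ-semistable layers: μ^(1)=47; μ^(2)=11; μ^(3)=-13; μ^(4)=-19

((0, 0, 0, 2); (0, 0, 3, 0); (1, 0, 0, 0); (3, 3, 0, 0))


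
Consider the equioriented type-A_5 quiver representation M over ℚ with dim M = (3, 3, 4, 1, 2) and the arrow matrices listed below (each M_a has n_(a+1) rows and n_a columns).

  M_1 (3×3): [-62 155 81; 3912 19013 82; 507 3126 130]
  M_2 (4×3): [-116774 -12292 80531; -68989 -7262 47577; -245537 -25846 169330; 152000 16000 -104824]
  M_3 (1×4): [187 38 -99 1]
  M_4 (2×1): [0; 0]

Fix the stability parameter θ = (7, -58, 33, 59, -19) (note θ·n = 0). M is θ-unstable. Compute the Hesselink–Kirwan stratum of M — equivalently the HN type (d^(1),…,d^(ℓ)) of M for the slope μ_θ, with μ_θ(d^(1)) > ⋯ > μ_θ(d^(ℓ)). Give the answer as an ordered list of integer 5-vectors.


Interval decomposition of M: I[1,2], I[1,3], I[1,4], I[3,3]^2, I[5,5]^2.
HN type (ℓ=4): μ^(1)=59; μ^(2)=33; μ^(3)=-19; μ^(4)=-51/2

((0, 0, 0, 1, 0); (0, 0, 4, 0, 0); (0, 0, 0, 0, 2); (3, 3, 0, 0, 0))


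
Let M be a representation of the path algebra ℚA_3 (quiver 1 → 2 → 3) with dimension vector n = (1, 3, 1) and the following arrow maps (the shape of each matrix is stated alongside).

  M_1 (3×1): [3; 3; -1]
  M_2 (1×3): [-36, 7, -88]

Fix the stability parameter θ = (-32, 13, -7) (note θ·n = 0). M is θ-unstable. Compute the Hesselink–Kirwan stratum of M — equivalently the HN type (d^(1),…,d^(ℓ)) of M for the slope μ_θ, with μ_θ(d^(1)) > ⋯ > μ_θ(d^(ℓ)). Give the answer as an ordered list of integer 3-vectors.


Barcode: M ≅ I[1,3], I[2,2]^2. HN layers by μ_θ (3 steps, strictly decreasing):
  μ^(1)=13; μ^(2)=3; μ^(3)=-32

((0, 2, 0); (0, 1, 1); (1, 0, 0))


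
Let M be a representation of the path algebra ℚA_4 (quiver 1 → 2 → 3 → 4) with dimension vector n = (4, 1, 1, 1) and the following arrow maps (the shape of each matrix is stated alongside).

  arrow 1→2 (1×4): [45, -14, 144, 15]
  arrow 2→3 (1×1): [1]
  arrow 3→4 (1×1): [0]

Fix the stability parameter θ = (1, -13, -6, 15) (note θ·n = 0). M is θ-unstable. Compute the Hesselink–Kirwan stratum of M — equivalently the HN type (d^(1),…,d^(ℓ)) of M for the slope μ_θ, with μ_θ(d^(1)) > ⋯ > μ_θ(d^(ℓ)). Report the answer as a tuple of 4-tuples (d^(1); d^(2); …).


Via rank(M_{q-1}∘⋯∘M_p): M ≅ I[1,1]^3, I[1,3], I[4,4].
μ_θ-semistable layers: μ^(1)=15; μ^(2)=1; μ^(3)=-6

((0, 0, 0, 1); (3, 0, 0, 0); (1, 1, 1, 0))


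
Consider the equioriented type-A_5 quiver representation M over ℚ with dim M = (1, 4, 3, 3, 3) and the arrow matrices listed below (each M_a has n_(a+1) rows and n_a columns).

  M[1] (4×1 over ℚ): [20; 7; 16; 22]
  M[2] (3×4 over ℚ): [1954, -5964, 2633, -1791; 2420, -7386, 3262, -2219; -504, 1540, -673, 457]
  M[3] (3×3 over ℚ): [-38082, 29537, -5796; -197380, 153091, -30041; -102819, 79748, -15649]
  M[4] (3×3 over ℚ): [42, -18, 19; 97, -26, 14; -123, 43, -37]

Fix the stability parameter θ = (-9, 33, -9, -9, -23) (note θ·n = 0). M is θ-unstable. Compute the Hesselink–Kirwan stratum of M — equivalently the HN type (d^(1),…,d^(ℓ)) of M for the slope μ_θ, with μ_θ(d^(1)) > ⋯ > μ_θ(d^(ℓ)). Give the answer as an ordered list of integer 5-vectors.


Barcode: M ≅ I[1,5], I[2,2], I[2,5]^2. HN layers by μ_θ (3 steps, strictly decreasing):
  μ^(1)=33; μ^(2)=-2; μ^(3)=-9

((0, 1, 0, 0, 0); (0, 3, 3, 3, 3); (1, 0, 0, 0, 0))


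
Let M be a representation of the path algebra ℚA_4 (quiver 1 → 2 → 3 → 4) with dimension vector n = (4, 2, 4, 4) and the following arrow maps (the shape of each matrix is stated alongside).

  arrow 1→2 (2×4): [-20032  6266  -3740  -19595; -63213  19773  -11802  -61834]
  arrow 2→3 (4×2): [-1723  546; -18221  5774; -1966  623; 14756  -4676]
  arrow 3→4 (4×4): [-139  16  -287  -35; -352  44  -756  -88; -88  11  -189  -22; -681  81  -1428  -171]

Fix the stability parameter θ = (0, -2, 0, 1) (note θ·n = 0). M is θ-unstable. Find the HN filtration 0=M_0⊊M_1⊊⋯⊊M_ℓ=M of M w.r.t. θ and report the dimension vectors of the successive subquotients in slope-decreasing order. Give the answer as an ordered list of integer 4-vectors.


Barcode: M ≅ I[1,1]^2, I[1,4]^2, I[3,3]^2, I[4,4]^2. HN layers by μ_θ (3 steps, strictly decreasing):
  μ^(1)=1; μ^(2)=0; μ^(3)=-1

((0, 0, 0, 4); (2, 0, 4, 0); (2, 2, 0, 0))


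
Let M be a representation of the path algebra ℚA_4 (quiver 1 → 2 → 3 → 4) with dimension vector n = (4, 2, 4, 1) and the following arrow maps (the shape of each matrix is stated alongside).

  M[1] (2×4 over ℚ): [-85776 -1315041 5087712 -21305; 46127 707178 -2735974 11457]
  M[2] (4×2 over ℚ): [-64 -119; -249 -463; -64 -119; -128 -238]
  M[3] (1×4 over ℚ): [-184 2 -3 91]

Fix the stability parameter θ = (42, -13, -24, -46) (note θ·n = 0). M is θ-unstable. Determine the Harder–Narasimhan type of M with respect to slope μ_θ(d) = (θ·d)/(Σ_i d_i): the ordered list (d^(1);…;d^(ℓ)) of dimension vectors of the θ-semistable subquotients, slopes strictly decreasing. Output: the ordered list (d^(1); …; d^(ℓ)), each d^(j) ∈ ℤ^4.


Via rank(M_{q-1}∘⋯∘M_p): M ≅ I[1,1]^2, I[1,3], I[1,4], I[3,3]^2.
μ_θ-semistable layers: μ^(1)=42; μ^(2)=5/3; μ^(3)=-41/4; μ^(4)=-24

((2, 0, 0, 0); (1, 1, 1, 0); (1, 1, 1, 1); (0, 0, 2, 0))


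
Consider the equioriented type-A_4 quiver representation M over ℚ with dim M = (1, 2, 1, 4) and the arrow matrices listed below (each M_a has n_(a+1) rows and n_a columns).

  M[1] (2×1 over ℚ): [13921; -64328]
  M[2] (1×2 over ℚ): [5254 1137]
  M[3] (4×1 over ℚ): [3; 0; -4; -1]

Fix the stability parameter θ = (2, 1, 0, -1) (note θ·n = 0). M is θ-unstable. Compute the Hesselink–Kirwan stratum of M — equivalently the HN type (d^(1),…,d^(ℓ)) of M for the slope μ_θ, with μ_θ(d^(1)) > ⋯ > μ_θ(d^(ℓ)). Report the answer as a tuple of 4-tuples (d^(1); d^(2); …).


Interval decomposition of M: I[1,4], I[2,2], I[4,4]^3.
HN type (ℓ=3): μ^(1)=1; μ^(2)=1/2; μ^(3)=-1

((0, 1, 0, 0); (1, 1, 1, 1); (0, 0, 0, 3))


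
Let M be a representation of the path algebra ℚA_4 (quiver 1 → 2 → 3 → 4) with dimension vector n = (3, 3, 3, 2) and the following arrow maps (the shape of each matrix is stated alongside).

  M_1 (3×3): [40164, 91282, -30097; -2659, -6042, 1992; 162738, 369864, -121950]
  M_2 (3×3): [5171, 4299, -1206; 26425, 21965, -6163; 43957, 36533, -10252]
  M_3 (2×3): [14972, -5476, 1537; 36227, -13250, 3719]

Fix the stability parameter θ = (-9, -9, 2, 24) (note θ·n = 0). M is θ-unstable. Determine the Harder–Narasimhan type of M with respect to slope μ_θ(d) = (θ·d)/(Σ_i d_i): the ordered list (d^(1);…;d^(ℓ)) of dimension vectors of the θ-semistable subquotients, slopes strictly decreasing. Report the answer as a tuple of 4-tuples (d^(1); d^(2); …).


Interval decomposition of M: I[1,1], I[1,3], I[1,4], I[2,2], I[3,4].
HN type (ℓ=3): μ^(1)=24; μ^(2)=2; μ^(3)=-9

((0, 0, 0, 2); (0, 0, 3, 0); (3, 3, 0, 0))


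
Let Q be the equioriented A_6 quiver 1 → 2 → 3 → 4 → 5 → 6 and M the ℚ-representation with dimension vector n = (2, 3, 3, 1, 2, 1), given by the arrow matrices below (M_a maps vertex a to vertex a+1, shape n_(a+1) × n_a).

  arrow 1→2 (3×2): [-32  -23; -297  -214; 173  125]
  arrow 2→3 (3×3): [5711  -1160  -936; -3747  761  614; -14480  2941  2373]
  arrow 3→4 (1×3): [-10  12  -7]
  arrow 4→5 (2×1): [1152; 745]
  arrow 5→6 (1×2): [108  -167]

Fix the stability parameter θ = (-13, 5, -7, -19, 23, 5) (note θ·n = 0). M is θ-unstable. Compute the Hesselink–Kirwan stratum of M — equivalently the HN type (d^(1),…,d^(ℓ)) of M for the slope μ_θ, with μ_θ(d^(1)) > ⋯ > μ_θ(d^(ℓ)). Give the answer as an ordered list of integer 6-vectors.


Via rank(M_{q-1}∘⋯∘M_p): M ≅ I[1,3], I[1,6], I[2,3], I[5,5].
μ_θ-semistable layers: μ^(1)=23; μ^(2)=14; μ^(3)=-1; μ^(4)=-7; μ^(5)=-13

((0, 0, 0, 0, 1, 0); (0, 0, 0, 0, 1, 1); (0, 2, 2, 0, 0, 0); (0, 1, 1, 1, 0, 0); (2, 0, 0, 0, 0, 0))


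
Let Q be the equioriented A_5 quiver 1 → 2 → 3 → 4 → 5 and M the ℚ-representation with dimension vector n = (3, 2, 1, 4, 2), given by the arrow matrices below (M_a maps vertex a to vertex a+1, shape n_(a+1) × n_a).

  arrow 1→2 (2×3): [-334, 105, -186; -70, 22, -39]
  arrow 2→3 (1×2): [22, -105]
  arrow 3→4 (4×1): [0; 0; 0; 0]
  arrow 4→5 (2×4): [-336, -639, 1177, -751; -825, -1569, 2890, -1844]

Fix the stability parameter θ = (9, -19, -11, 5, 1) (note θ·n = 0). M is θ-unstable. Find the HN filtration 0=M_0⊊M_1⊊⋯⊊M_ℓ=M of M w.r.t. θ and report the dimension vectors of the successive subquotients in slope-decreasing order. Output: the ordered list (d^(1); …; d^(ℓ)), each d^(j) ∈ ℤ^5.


Barcode: M ≅ I[1,1], I[1,2], I[1,3], I[4,4]^2, I[4,5]^2. HN layers by μ_θ (5 steps, strictly decreasing):
  μ^(1)=9; μ^(2)=5; μ^(3)=3; μ^(4)=-5; μ^(5)=-7

((1, 0, 0, 0, 0); (0, 0, 0, 2, 0); (0, 0, 0, 2, 2); (1, 1, 0, 0, 0); (1, 1, 1, 0, 0))


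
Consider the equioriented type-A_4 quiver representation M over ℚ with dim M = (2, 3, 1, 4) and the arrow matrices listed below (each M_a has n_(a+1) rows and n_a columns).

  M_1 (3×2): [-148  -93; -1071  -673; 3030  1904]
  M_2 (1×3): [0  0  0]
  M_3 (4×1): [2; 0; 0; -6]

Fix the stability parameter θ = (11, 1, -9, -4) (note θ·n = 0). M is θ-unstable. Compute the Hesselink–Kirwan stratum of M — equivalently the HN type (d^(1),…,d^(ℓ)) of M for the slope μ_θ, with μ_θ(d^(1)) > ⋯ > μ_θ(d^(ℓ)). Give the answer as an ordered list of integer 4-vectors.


Barcode: M ≅ I[1,2]^2, I[2,2], I[3,4], I[4,4]^3. HN layers by μ_θ (4 steps, strictly decreasing):
  μ^(1)=6; μ^(2)=1; μ^(3)=-4; μ^(4)=-9

((2, 2, 0, 0); (0, 1, 0, 0); (0, 0, 0, 4); (0, 0, 1, 0))


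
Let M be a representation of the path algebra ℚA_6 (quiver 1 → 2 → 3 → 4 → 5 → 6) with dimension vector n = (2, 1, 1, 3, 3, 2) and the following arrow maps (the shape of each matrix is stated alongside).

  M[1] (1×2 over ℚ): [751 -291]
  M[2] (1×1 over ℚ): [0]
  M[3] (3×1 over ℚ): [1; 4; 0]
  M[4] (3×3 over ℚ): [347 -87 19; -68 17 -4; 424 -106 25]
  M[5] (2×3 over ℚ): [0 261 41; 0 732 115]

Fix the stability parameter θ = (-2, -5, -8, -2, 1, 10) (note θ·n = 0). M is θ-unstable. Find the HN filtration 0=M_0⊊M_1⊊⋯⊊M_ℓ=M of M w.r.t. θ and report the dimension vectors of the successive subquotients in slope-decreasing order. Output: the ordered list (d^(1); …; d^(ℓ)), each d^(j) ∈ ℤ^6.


Barcode: M ≅ I[1,1], I[1,2], I[3,5], I[4,6]^2. HN layers by μ_θ (5 steps, strictly decreasing):
  μ^(1)=10; μ^(2)=1; μ^(3)=-2; μ^(4)=-7/2; μ^(5)=-8

((0, 0, 0, 0, 0, 2); (0, 0, 0, 0, 3, 0); (1, 0, 0, 3, 0, 0); (1, 1, 0, 0, 0, 0); (0, 0, 1, 0, 0, 0))


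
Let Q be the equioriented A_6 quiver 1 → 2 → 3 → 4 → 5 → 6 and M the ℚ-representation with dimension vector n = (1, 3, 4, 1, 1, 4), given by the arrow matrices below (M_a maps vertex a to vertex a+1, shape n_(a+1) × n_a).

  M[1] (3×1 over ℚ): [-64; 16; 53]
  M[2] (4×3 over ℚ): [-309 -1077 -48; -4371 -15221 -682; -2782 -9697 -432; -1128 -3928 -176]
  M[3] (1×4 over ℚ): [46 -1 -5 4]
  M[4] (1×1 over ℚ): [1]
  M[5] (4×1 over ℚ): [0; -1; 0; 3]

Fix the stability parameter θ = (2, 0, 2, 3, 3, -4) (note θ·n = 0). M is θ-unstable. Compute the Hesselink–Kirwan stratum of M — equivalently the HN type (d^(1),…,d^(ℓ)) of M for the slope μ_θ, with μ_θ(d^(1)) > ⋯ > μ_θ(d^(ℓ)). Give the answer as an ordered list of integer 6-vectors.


Via rank(M_{q-1}∘⋯∘M_p): M ≅ I[1,6], I[2,3]^2, I[3,3], I[6,6]^3.
μ_θ-semistable layers: μ^(1)=2; μ^(2)=1; μ^(3)=0; μ^(4)=-4

((0, 0, 3, 0, 0, 0); (1, 1, 1, 1, 1, 1); (0, 2, 0, 0, 0, 0); (0, 0, 0, 0, 0, 3))


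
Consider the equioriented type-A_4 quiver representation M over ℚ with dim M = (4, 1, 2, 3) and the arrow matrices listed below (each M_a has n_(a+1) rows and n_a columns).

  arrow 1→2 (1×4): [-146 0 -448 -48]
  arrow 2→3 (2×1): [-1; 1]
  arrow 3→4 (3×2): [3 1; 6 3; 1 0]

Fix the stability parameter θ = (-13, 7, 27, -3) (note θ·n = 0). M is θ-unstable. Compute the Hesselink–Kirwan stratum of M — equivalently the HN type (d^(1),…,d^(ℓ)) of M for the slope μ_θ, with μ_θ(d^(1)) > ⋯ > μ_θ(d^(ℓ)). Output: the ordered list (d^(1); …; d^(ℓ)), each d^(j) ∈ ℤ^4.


Via rank(M_{q-1}∘⋯∘M_p): M ≅ I[1,1]^3, I[1,4], I[3,4], I[4,4].
μ_θ-semistable layers: μ^(1)=12; μ^(2)=7; μ^(3)=-3; μ^(4)=-13

((0, 0, 2, 2); (0, 1, 0, 0); (0, 0, 0, 1); (4, 0, 0, 0))


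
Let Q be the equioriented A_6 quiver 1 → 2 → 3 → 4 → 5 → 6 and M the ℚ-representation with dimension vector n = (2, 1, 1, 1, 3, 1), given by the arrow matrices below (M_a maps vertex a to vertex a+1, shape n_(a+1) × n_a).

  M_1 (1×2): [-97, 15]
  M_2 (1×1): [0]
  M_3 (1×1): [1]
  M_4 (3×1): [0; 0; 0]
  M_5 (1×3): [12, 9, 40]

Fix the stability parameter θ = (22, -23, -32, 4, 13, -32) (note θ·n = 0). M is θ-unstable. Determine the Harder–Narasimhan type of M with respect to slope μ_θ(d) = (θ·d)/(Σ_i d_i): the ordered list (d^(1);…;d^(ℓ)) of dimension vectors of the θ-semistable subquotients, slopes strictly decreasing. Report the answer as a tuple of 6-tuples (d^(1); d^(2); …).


Interval decomposition of M: I[1,1], I[1,2], I[3,4], I[5,5]^2, I[5,6].
HN type (ℓ=6): μ^(1)=22; μ^(2)=13; μ^(3)=4; μ^(4)=-1/2; μ^(5)=-19/2; μ^(6)=-32

((1, 0, 0, 0, 0, 0); (0, 0, 0, 0, 2, 0); (0, 0, 0, 1, 0, 0); (1, 1, 0, 0, 0, 0); (0, 0, 0, 0, 1, 1); (0, 0, 1, 0, 0, 0))


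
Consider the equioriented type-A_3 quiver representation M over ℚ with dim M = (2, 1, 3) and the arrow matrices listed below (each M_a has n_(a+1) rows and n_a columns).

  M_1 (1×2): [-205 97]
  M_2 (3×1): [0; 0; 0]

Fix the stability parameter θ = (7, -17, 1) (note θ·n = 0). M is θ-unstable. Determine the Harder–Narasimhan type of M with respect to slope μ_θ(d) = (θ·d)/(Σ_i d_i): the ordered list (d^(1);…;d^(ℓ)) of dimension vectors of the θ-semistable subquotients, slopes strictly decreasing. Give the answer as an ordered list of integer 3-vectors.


Interval decomposition of M: I[1,1], I[1,2], I[3,3]^3.
HN type (ℓ=3): μ^(1)=7; μ^(2)=1; μ^(3)=-5

((1, 0, 0); (0, 0, 3); (1, 1, 0))


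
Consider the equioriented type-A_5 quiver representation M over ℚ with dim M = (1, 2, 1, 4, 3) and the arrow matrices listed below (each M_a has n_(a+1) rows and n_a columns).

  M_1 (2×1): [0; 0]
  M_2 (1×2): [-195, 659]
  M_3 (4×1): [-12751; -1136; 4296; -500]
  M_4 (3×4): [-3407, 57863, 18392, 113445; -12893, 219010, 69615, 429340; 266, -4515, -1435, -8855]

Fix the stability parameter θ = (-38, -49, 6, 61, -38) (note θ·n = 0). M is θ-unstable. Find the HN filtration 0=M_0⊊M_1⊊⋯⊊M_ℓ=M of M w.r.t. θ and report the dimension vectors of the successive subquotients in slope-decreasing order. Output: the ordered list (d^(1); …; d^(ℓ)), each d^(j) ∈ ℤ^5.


Interval decomposition of M: I[1,1], I[2,2], I[2,5], I[4,4]^2, I[4,5], I[5,5].
HN type (ℓ=5): μ^(1)=61; μ^(2)=23/2; μ^(3)=6; μ^(4)=-38; μ^(5)=-49

((0, 0, 0, 2, 0); (0, 0, 0, 2, 2); (0, 0, 1, 0, 0); (1, 0, 0, 0, 1); (0, 2, 0, 0, 0))


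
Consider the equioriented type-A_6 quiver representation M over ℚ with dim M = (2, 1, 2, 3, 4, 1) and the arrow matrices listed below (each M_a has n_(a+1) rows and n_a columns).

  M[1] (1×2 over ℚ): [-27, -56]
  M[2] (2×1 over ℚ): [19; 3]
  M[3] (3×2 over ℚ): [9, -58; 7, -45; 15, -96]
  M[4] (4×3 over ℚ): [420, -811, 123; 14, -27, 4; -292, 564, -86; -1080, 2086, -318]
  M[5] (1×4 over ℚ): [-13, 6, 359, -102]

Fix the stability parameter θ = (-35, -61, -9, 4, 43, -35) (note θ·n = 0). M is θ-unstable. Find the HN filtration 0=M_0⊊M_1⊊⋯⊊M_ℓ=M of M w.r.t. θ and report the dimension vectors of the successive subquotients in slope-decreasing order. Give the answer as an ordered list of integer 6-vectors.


Barcode: M ≅ I[1,1], I[1,6], I[3,5], I[4,4], I[5,5]^2. HN layers by μ_θ (5 steps, strictly decreasing):
  μ^(1)=43; μ^(2)=4; μ^(3)=-9; μ^(4)=-35; μ^(5)=-48

((0, 0, 0, 0, 3, 0); (0, 0, 0, 3, 1, 1); (0, 0, 2, 0, 0, 0); (1, 0, 0, 0, 0, 0); (1, 1, 0, 0, 0, 0))


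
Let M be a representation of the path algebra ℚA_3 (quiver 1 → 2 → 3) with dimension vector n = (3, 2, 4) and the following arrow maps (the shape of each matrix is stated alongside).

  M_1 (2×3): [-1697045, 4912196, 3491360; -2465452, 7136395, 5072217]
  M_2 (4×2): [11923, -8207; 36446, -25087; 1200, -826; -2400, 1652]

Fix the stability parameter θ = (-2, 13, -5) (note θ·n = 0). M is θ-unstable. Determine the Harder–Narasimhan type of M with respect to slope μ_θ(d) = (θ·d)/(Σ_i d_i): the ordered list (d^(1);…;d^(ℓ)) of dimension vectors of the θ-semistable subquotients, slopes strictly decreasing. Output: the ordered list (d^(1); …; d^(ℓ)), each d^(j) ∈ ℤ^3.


Via rank(M_{q-1}∘⋯∘M_p): M ≅ I[1,1], I[1,3]^2, I[3,3]^2.
μ_θ-semistable layers: μ^(1)=4; μ^(2)=-2; μ^(3)=-5

((0, 2, 2); (3, 0, 0); (0, 0, 2))


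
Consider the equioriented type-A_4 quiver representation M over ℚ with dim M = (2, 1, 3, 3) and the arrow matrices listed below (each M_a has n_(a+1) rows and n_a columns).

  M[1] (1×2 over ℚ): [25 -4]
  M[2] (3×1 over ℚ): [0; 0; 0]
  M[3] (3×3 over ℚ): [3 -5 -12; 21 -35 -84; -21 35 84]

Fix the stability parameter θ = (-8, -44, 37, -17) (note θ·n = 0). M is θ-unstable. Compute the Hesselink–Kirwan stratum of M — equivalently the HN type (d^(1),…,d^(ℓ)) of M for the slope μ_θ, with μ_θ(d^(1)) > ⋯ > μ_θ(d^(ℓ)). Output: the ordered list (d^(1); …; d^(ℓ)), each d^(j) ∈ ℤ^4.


Interval decomposition of M: I[1,1], I[1,2], I[3,3]^2, I[3,4], I[4,4]^2.
HN type (ℓ=5): μ^(1)=37; μ^(2)=10; μ^(3)=-8; μ^(4)=-17; μ^(5)=-26

((0, 0, 2, 0); (0, 0, 1, 1); (1, 0, 0, 0); (0, 0, 0, 2); (1, 1, 0, 0))


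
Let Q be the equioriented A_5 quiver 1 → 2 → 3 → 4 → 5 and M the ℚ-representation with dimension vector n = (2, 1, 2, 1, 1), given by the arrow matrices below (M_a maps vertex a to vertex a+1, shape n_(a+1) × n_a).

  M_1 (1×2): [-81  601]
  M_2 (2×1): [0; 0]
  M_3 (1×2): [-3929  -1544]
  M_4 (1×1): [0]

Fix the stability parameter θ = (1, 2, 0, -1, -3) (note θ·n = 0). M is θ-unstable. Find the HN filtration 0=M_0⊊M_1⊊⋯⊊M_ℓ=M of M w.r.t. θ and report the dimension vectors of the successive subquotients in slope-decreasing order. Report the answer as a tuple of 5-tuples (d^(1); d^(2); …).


Barcode: M ≅ I[1,1], I[1,2], I[3,3], I[3,4], I[5,5]. HN layers by μ_θ (5 steps, strictly decreasing):
  μ^(1)=2; μ^(2)=1; μ^(3)=0; μ^(4)=-1/2; μ^(5)=-3

((0, 1, 0, 0, 0); (2, 0, 0, 0, 0); (0, 0, 1, 0, 0); (0, 0, 1, 1, 0); (0, 0, 0, 0, 1))


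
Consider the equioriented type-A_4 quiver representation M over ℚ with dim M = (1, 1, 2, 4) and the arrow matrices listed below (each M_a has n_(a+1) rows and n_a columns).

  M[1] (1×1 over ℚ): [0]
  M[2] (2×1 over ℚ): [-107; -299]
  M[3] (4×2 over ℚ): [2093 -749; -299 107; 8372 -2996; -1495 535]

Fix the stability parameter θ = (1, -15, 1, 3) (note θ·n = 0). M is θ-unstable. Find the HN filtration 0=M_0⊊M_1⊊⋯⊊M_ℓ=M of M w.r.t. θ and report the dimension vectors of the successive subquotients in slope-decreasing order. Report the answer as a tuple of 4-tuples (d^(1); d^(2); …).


Barcode: M ≅ I[1,1], I[2,3], I[3,4], I[4,4]^3. HN layers by μ_θ (3 steps, strictly decreasing):
  μ^(1)=3; μ^(2)=1; μ^(3)=-15

((0, 0, 0, 4); (1, 0, 2, 0); (0, 1, 0, 0))


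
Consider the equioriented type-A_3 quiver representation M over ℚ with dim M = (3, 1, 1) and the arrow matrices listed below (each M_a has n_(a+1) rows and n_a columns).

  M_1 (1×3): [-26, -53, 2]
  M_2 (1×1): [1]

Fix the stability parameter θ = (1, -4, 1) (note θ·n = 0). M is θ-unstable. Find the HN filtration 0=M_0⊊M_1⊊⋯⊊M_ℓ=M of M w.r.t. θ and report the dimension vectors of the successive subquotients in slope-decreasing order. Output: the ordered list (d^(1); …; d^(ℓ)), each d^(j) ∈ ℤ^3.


Barcode: M ≅ I[1,1]^2, I[1,3]. HN layers by μ_θ (2 steps, strictly decreasing):
  μ^(1)=1; μ^(2)=-3/2

((2, 0, 1); (1, 1, 0))


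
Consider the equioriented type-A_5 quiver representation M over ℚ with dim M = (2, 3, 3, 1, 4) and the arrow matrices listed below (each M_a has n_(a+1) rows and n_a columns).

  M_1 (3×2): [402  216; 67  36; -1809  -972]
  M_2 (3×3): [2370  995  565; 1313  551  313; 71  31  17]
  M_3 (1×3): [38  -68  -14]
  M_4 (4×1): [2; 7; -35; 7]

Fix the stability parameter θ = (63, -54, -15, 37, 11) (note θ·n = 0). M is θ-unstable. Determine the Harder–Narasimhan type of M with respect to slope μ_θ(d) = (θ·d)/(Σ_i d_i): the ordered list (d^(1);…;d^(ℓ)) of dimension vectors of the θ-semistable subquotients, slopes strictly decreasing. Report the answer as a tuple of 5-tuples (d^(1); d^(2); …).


Barcode: M ≅ I[1,1], I[1,5], I[2,2], I[2,3], I[3,3], I[5,5]^3. HN layers by μ_θ (6 steps, strictly decreasing):
  μ^(1)=63; μ^(2)=24; μ^(3)=11; μ^(4)=-2; μ^(5)=-15; μ^(6)=-54

((1, 0, 0, 0, 0); (0, 0, 0, 1, 1); (0, 0, 0, 0, 3); (1, 1, 1, 0, 0); (0, 0, 2, 0, 0); (0, 2, 0, 0, 0))


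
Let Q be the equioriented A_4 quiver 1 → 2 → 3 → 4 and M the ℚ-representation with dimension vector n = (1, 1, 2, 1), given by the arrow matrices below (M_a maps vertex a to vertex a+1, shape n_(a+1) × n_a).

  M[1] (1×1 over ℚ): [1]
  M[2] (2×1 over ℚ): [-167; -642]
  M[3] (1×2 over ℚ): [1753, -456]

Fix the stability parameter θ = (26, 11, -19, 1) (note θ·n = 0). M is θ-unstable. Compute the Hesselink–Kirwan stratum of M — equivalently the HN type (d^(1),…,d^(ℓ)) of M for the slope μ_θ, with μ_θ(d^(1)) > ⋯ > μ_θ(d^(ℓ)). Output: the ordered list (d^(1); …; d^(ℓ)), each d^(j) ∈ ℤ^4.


Via rank(M_{q-1}∘⋯∘M_p): M ≅ I[1,4], I[3,3].
μ_θ-semistable layers: μ^(1)=19/4; μ^(2)=-19

((1, 1, 1, 1); (0, 0, 1, 0))


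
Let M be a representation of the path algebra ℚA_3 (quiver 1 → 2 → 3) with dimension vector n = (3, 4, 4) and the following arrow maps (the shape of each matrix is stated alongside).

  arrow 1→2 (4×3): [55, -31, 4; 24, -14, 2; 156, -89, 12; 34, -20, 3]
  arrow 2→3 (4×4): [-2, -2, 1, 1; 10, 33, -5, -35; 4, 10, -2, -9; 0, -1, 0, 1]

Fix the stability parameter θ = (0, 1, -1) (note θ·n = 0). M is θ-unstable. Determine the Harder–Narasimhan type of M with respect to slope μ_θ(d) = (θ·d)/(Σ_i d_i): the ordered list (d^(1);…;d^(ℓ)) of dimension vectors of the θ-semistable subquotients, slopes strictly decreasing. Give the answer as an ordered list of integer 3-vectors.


Barcode: M ≅ I[1,2], I[1,3]^2, I[2,3], I[3,3]. HN layers by μ_θ (3 steps, strictly decreasing):
  μ^(1)=1; μ^(2)=0; μ^(3)=-1

((0, 1, 0); (3, 3, 3); (0, 0, 1))


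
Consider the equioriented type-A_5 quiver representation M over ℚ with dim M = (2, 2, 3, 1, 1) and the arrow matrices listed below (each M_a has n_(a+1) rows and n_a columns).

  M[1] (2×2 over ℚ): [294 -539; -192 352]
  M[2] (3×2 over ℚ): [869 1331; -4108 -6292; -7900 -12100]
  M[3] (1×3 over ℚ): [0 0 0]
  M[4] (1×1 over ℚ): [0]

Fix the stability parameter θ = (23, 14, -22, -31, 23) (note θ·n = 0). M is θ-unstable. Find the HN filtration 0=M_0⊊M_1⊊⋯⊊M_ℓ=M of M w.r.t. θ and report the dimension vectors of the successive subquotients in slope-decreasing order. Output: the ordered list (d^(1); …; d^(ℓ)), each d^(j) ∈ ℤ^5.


Barcode: M ≅ I[1,1], I[1,3], I[2,2], I[3,3]^2, I[4,4], I[5,5]. HN layers by μ_θ (5 steps, strictly decreasing):
  μ^(1)=23; μ^(2)=14; μ^(3)=5; μ^(4)=-22; μ^(5)=-31

((1, 0, 0, 0, 1); (0, 1, 0, 0, 0); (1, 1, 1, 0, 0); (0, 0, 2, 0, 0); (0, 0, 0, 1, 0))


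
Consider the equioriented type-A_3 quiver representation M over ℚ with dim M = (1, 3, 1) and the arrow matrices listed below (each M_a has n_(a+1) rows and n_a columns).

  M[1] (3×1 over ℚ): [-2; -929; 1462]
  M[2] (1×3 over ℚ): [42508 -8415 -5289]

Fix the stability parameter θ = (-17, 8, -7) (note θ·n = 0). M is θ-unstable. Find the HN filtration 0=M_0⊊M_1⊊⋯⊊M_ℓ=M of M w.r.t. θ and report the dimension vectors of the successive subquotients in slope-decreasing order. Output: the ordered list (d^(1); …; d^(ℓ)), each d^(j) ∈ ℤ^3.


Barcode: M ≅ I[1,3], I[2,2]^2. HN layers by μ_θ (3 steps, strictly decreasing):
  μ^(1)=8; μ^(2)=1/2; μ^(3)=-17

((0, 2, 0); (0, 1, 1); (1, 0, 0))


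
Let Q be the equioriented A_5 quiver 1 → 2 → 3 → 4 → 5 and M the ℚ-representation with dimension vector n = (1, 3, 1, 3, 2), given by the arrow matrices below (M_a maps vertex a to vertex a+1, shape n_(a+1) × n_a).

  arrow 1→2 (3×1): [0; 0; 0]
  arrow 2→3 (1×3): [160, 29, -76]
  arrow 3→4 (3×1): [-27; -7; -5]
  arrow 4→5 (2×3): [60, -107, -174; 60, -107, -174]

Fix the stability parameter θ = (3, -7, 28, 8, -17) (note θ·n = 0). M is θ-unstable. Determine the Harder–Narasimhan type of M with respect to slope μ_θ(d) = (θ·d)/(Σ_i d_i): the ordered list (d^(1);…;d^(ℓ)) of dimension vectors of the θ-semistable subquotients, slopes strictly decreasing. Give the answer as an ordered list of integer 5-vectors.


Interval decomposition of M: I[1,1], I[2,2]^2, I[2,5], I[4,4]^2, I[5,5].
HN type (ℓ=5): μ^(1)=8; μ^(2)=19/3; μ^(3)=3; μ^(4)=-7; μ^(5)=-17

((0, 0, 0, 2, 0); (0, 0, 1, 1, 1); (1, 0, 0, 0, 0); (0, 3, 0, 0, 0); (0, 0, 0, 0, 1))


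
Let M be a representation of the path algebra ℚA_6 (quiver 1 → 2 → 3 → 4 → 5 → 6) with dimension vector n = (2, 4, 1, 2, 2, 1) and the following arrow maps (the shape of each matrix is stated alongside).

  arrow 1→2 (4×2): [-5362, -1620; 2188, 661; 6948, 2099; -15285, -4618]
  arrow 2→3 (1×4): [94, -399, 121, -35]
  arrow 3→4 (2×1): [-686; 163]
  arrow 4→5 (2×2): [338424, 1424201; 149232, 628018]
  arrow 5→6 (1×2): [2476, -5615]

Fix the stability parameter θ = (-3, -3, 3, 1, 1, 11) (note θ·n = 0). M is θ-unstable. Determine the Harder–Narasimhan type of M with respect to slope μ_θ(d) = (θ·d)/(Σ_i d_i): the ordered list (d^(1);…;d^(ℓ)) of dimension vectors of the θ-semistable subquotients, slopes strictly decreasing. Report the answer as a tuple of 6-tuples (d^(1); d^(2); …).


Via rank(M_{q-1}∘⋯∘M_p): M ≅ I[1,2], I[1,6], I[2,2]^2, I[4,4], I[5,5].
μ_θ-semistable layers: μ^(1)=11; μ^(2)=5/3; μ^(3)=1; μ^(4)=-3

((0, 0, 0, 0, 0, 1); (0, 0, 1, 1, 1, 0); (0, 0, 0, 1, 1, 0); (2, 4, 0, 0, 0, 0))


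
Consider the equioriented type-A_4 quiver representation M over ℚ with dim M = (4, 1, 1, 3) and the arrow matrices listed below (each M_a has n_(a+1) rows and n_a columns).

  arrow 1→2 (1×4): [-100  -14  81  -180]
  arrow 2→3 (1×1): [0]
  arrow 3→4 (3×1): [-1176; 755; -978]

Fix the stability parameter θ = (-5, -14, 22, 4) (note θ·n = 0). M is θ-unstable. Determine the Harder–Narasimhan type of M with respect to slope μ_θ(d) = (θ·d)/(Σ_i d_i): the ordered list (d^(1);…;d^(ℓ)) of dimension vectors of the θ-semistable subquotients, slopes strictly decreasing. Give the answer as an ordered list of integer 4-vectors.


Interval decomposition of M: I[1,1]^3, I[1,2], I[3,4], I[4,4]^2.
HN type (ℓ=4): μ^(1)=13; μ^(2)=4; μ^(3)=-5; μ^(4)=-19/2

((0, 0, 1, 1); (0, 0, 0, 2); (3, 0, 0, 0); (1, 1, 0, 0))


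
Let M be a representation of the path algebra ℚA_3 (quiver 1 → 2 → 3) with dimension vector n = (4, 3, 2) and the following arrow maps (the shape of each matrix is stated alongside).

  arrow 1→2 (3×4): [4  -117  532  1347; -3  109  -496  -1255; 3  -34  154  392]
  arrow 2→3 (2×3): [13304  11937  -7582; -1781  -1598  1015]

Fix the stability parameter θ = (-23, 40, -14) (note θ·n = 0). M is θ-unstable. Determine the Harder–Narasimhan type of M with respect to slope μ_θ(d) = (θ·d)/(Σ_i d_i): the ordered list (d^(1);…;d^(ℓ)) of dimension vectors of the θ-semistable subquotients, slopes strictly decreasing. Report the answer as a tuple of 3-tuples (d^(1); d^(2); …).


Barcode: M ≅ I[1,1], I[1,2], I[1,3]^2. HN layers by μ_θ (3 steps, strictly decreasing):
  μ^(1)=40; μ^(2)=13; μ^(3)=-23

((0, 1, 0); (0, 2, 2); (4, 0, 0))
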